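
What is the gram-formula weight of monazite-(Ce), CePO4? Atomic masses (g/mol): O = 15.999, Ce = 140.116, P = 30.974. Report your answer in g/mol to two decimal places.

Ce: 1 × 140.116 = 140.1160
P: 1 × 30.974 = 30.9740
O: 4 × 15.999 = 63.9960
Summing the contributions gives the formula mass.

235.09 g/mol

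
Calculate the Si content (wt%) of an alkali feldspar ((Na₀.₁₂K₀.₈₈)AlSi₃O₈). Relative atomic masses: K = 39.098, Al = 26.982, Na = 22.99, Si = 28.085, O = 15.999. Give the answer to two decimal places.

Formula mass = 0.12×22.99 + 0.88×39.098 + 1×26.982 + 3×28.085 + 8×15.999 = 276.394 g/mol, of which 84.255 g is Si.
So Si makes up 84.255/276.394 = 0.3048 of the mass, i.e. 30.48%.

30.48 wt%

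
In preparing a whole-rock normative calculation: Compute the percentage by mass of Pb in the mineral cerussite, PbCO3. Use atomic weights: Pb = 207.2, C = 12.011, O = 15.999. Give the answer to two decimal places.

M(PbCO3) = 267.208 g/mol.
Pb contributes 1 × 207.2 = 207.200 g per mole.
207.200/267.208 = 0.7754 → 77.54%.

77.54 mass %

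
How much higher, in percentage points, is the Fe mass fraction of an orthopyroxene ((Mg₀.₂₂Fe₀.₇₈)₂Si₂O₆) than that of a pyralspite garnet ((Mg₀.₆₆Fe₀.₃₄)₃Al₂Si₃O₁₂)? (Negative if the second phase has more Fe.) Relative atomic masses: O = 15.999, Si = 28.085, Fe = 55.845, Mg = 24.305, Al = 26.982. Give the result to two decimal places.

Fe in (Mg₀.₂₂Fe₀.₇₈)₂Si₂O₆: molar mass 249.976 g/mol; 1.56×55.845 = 87.118 g → 34.85 wt%.
Fe in (Mg₀.₆₆Fe₀.₃₄)₃Al₂Si₃O₁₂: molar mass 435.293 g/mol; 1.02×55.845 = 56.962 g → 13.09 wt%.
Difference = 34.85 − 13.09 = 21.76 percentage points.

21.76 percentage points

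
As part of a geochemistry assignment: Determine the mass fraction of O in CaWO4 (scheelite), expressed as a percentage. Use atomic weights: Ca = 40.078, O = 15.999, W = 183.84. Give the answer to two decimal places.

Molar mass of CaWO4: 1*40.078 + 1*183.84 + 4*15.999 = 287.914 g/mol.
Mass of O per formula unit: 4 × 15.999 = 63.996 g.
Weight fraction O = 63.996 / 287.914 = 0.2223.

22.23 weight percent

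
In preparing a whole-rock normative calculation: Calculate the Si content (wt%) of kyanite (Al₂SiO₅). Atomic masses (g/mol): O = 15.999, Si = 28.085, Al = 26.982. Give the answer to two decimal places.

17.33 wt%

Formula mass = 2×26.982 + 1×28.085 + 5×15.999 = 162.044 g/mol, of which 28.085 g is Si.
So Si makes up 28.085/162.044 = 0.1733 of the mass, i.e. 17.33%.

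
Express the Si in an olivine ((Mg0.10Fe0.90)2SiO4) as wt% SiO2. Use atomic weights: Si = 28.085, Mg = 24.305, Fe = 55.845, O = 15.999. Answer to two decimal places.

30.43 wt%

M((Mg0.10Fe0.90)2SiO4) = 197.463 g/mol; M(SiO2) = 60.083 g/mol.
Moles SiO2 per formula unit = 1 Si ÷ 1 = 1.0000.
SiO2 fraction = (1.0000 × 60.083) / 197.463 = 60.083/197.463 = 0.3043.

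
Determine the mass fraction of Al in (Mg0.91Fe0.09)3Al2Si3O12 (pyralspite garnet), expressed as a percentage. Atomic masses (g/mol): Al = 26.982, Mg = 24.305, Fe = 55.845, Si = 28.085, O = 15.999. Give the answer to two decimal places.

M((Mg0.91Fe0.09)3Al2Si3O12) = 411.638 g/mol.
Al contributes 2 × 26.982 = 53.964 g per mole.
53.964/411.638 = 0.1311 → 13.11%.

13.11 mass %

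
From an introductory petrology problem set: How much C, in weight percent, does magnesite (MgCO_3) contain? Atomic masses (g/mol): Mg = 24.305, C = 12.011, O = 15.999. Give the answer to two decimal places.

M(MgCO_3) = 84.313 g/mol.
C contributes 1 × 12.011 = 12.011 g per mole.
12.011/84.313 = 0.1425 → 14.25%.

14.25 weight percent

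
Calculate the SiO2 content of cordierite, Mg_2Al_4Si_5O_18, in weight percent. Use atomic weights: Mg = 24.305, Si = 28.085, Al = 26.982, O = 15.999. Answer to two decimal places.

Formula mass = 584.945 g/mol.
5 Si → 5.0000 mol SiO2 per formula unit; M(SiO2) = 60.083, so SiO2 mass = 300.415 g.
300.415/584.945 × 100 = 51.36 wt%.

51.36 wt%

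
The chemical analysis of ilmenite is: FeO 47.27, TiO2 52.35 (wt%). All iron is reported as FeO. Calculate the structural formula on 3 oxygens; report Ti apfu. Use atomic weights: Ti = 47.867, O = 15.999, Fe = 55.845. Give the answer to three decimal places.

0.999 Ti apfu

FeO (M=71.844): mol = 0.65795; Fe = 0.65795, O = 0.65795.
TiO2 (M=79.865): mol = 0.65548; Ti = 0.65548, O = 1.31096.
ΣO = 1.96891; factor = 3/ΣO = 1.52369.
Ti apfu = 0.65548 × 1.52369 = 0.999.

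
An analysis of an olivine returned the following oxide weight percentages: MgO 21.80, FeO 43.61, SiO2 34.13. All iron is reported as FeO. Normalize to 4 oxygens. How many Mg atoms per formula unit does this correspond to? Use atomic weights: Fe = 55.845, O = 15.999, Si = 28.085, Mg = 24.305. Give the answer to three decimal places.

21.80 wt% MgO ÷ 40.304 g/mol = 0.54089 mol, giving 0.54089 Mg and 0.54089 O.
43.61 wt% FeO ÷ 71.844 g/mol = 0.60701 mol, giving 0.60701 Fe and 0.60701 O.
34.13 wt% SiO2 ÷ 60.083 g/mol = 0.56805 mol, giving 0.56805 Si and 1.13610 O.
Oxygen sums to 2.28400; scaling by 4/2.28400 = 1.75131 puts the formula on 4 O.
Mg: 0.54089 × 1.75131 = 0.947 atoms per formula unit.

0.947 Mg apfu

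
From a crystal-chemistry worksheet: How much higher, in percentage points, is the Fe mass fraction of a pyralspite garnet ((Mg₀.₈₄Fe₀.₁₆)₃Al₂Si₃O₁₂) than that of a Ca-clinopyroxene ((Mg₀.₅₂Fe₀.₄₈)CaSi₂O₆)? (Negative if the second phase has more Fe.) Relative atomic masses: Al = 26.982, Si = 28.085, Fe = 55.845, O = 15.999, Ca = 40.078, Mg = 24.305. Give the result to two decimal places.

M((Mg₀.₈₄Fe₀.₁₆)₃Al₂Si₃O₁₂) = 418.261 g/mol, so wt% Fe = 26.806/418.261 × 100 = 6.41%.
M((Mg₀.₅₂Fe₀.₄₈)CaSi₂O₆) = 231.686 g/mol, so wt% Fe = 26.806/231.686 × 100 = 11.57%.
6.41 − 11.57 = -5.16 pp.

-5.16 percentage points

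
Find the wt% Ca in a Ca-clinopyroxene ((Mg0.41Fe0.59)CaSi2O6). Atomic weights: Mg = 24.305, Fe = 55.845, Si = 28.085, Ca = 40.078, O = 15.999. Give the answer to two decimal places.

17.04 mass %

Molar mass of (Mg0.41Fe0.59)CaSi2O6: 0.41·24.305 + 0.59·55.845 + 1·40.078 + 2·28.085 + 6·15.999 = 235.156 g/mol.
Mass of Ca per formula unit: 1 × 40.078 = 40.078 g.
Weight fraction Ca = 40.078 / 235.156 = 0.1704.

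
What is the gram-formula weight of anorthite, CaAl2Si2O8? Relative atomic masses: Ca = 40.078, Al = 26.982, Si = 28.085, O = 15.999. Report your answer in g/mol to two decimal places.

Ca: 1 × 40.078 = 40.0780
Al: 2 × 26.982 = 53.9640
Si: 2 × 28.085 = 56.1700
O: 8 × 15.999 = 127.9920
Summing the contributions gives the formula mass.

278.20 g/mol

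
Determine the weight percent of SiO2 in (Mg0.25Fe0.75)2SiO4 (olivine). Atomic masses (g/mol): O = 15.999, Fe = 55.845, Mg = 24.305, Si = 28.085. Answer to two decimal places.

Formula mass = 188.001 g/mol.
1 Si → 1.0000 mol SiO2 per formula unit; M(SiO2) = 60.083, so SiO2 mass = 60.083 g.
60.083/188.001 × 100 = 31.96 wt%.

31.96 wt%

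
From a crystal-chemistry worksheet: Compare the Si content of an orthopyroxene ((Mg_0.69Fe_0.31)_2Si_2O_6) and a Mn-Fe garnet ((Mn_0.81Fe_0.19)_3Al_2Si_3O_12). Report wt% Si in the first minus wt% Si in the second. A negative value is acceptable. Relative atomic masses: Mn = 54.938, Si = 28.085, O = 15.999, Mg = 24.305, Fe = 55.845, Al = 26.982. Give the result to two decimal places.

M((Mg_0.69Fe_0.31)_2Si_2O_6) = 220.329 g/mol, so wt% Si = 56.170/220.329 × 100 = 25.49%.
M((Mn_0.81Fe_0.19)_3Al_2Si_3O_12) = 495.538 g/mol, so wt% Si = 84.255/495.538 × 100 = 17.00%.
25.49 − 17.00 = 8.49 pp.

8.49 percentage points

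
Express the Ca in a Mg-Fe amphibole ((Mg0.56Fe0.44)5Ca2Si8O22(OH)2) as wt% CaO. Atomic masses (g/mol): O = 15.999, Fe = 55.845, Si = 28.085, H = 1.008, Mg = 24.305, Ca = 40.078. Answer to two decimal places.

12.72 wt%

Formula mass = 881.741 g/mol.
2 Ca → 2.0000 mol CaO per formula unit; M(CaO) = 56.077, so CaO mass = 112.154 g.
112.154/881.741 × 100 = 12.72 wt%.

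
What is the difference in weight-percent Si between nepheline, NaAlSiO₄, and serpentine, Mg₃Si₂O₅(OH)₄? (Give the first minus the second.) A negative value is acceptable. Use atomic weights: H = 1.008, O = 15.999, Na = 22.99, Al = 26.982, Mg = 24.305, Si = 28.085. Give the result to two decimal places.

M(NaAlSiO₄) = 142.053 g/mol, so wt% Si = 28.085/142.053 × 100 = 19.77%.
M(Mg₃Si₂O₅(OH)₄) = 277.108 g/mol, so wt% Si = 56.170/277.108 × 100 = 20.27%.
19.77 − 20.27 = -0.50 pp.

-0.50 percentage points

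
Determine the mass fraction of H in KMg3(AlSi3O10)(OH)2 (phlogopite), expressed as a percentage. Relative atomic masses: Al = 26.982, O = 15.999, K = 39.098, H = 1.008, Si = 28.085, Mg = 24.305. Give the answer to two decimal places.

Formula mass = 1*39.098 + 3*24.305 + 1*26.982 + 3*28.085 + 12*15.999 + 2*1.008 = 417.254 g/mol, of which 2.016 g is H.
So H makes up 2.016/417.254 = 0.0048 of the mass, i.e. 0.48%.

0.48 weight percent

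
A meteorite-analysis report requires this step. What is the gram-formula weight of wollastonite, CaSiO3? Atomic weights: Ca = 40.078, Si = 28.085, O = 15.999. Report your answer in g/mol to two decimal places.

The formula mass is the sum 1*40.078 + 1*28.085 + 3*15.999.

116.16 g/mol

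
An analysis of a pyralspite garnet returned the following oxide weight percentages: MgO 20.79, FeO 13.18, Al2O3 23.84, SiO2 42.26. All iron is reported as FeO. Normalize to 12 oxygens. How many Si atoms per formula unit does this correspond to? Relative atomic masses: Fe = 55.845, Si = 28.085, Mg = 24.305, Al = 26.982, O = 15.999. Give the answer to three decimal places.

MgO: 20.79/40.304 = 0.51583 mol → 0.51583 mol Mg, 0.51583 mol O.
FeO: 13.18/71.844 = 0.18345 mol → 0.18345 mol Fe, 0.18345 mol O.
Al2O3: 23.84/101.961 = 0.23381 mol → 0.46762 mol Al, 0.70143 mol O.
SiO2: 42.26/60.083 = 0.70336 mol → 0.70336 mol Si, 1.40672 mol O.
Total oxygen = 2.80743 mol. Normalization factor = 12/2.80743 = 4.27437.
Si per 12 O = 0.70336 × 4.27437 = 3.006.

3.006 Si apfu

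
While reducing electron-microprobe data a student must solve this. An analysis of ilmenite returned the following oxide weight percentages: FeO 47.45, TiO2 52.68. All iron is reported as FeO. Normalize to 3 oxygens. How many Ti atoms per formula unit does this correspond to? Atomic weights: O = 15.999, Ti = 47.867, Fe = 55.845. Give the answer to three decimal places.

FeO (M=71.844): mol = 0.66046; Fe = 0.66046, O = 0.66046.
TiO2 (M=79.865): mol = 0.65961; Ti = 0.65961, O = 1.31922.
ΣO = 1.97968; factor = 3/ΣO = 1.51540.
Ti apfu = 0.65961 × 1.51540 = 1.000.

1.000 Ti apfu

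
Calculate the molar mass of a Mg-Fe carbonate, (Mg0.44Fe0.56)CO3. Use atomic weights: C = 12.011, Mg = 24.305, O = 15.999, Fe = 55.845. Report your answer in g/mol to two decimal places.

101.98 g/mol

M = 0.44×24.305 + 0.56×55.845 + 1×12.011 + 3×15.999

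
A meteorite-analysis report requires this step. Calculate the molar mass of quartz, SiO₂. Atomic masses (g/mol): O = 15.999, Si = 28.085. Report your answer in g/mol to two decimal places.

M = 1*28.085 + 2*15.999

60.08 g/mol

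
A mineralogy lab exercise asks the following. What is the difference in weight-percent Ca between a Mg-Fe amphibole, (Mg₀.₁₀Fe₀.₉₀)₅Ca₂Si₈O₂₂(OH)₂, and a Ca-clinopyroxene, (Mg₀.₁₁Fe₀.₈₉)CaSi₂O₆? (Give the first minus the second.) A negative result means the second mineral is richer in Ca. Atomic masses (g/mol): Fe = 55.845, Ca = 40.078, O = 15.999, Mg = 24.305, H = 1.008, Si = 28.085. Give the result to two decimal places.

M((Mg₀.₁₀Fe₀.₉₀)₅Ca₂Si₈O₂₂(OH)₂) = 954.283 g/mol, so wt% Ca = 80.156/954.283 × 100 = 8.40%.
M((Mg₀.₁₁Fe₀.₈₉)CaSi₂O₆) = 244.618 g/mol, so wt% Ca = 40.078/244.618 × 100 = 16.38%.
8.40 − 16.38 = -7.98 pp.

-7.98 percentage points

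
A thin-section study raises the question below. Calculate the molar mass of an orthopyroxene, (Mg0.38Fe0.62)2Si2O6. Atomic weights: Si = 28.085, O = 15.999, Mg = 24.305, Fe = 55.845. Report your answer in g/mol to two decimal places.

239.88 g/mol

Mg: 0.76 × 24.305 = 18.4718
Fe: 1.24 × 55.845 = 69.2478
Si: 2 × 28.085 = 56.1700
O: 6 × 15.999 = 95.9940
Summing the contributions gives the formula mass.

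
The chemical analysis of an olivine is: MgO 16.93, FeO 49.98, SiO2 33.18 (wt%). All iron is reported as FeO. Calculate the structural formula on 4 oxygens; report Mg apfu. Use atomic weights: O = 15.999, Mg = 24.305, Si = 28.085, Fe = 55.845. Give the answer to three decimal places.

16.93 wt% MgO ÷ 40.304 g/mol = 0.42006 mol, giving 0.42006 Mg and 0.42006 O.
49.98 wt% FeO ÷ 71.844 g/mol = 0.69567 mol, giving 0.69567 Fe and 0.69567 O.
33.18 wt% SiO2 ÷ 60.083 g/mol = 0.55224 mol, giving 0.55224 Si and 1.10448 O.
Oxygen sums to 2.22021; scaling by 4/2.22021 = 1.80163 puts the formula on 4 O.
Mg: 0.42006 × 1.80163 = 0.757 atoms per formula unit.

0.757 Mg apfu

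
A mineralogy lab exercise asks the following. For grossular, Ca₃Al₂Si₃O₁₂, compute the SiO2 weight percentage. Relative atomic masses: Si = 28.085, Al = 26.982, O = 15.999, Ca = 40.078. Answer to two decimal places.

40.02 wt%

Molar mass of Ca₃Al₂Si₃O₁₂ = 3×40.078 + 2×26.982 + 3×28.085 + 12×15.999 = 450.441 g/mol.
Each formula unit contains 3 Si, equivalent to 3/1 = 3.0000 mol SiO2.
M(SiO2) = 1×28.085 + 2×15.999 = 60.083 g/mol.
Mass of SiO2 per formula unit = 3.0000 × 60.083 = 180.249 g.
SiO2 wt% = 180.249 / 450.441 × 100 = 40.02%.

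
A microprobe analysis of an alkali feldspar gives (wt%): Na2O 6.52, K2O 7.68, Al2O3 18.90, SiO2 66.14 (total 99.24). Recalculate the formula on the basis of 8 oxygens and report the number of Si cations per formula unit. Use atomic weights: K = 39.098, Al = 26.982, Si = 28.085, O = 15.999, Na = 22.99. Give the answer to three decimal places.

2.991 Si apfu

Na2O: 6.52/61.979 = 0.10520 mol → 0.21040 mol Na, 0.10520 mol O.
K2O: 7.68/94.195 = 0.08153 mol → 0.16306 mol K, 0.08153 mol O.
Al2O3: 18.90/101.961 = 0.18536 mol → 0.37072 mol Al, 0.55608 mol O.
SiO2: 66.14/60.083 = 1.10081 mol → 1.10081 mol Si, 2.20162 mol O.
Total oxygen = 2.94443 mol. Normalization factor = 8/2.94443 = 2.71699.
Si per 8 O = 1.10081 × 2.71699 = 2.991.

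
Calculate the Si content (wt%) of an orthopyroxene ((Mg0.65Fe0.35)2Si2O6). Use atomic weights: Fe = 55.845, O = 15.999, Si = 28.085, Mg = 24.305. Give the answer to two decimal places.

M((Mg0.65Fe0.35)2Si2O6) = 222.852 g/mol.
Si contributes 2 × 28.085 = 56.170 g per mole.
56.170/222.852 = 0.2521 → 25.21%.

25.21 wt%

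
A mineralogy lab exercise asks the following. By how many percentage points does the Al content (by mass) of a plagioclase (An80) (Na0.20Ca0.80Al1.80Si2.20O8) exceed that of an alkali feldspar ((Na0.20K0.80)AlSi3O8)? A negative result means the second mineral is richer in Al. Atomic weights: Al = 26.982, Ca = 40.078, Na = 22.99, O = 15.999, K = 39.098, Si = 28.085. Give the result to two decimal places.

Al in Na0.20Ca0.80Al1.80Si2.20O8: molar mass 275.007 g/mol; 1.80×26.982 = 48.568 g → 17.66 wt%.
Al in (Na0.20K0.80)AlSi3O8: molar mass 275.105 g/mol; 1×26.982 = 26.982 g → 9.81 wt%.
Difference = 17.66 − 9.81 = 7.85 percentage points.

7.85 percentage points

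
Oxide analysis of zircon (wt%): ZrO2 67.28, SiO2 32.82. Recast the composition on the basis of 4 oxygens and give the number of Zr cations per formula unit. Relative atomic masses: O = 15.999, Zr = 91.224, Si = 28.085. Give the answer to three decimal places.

67.28 wt% ZrO2 ÷ 123.222 g/mol = 0.54601 mol, giving 0.54601 Zr and 1.09202 O.
32.82 wt% SiO2 ÷ 60.083 g/mol = 0.54624 mol, giving 0.54624 Si and 1.09248 O.
Oxygen sums to 2.18450; scaling by 4/2.18450 = 1.83108 puts the formula on 4 O.
Zr: 0.54601 × 1.83108 = 1.000 atoms per formula unit.

1.000 Zr apfu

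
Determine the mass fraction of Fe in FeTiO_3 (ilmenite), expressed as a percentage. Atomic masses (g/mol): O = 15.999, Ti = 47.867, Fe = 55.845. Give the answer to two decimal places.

36.81 wt%

Formula mass = 1×55.845 + 1×47.867 + 3×15.999 = 151.709 g/mol, of which 55.845 g is Fe.
So Fe makes up 55.845/151.709 = 0.3681 of the mass, i.e. 36.81%.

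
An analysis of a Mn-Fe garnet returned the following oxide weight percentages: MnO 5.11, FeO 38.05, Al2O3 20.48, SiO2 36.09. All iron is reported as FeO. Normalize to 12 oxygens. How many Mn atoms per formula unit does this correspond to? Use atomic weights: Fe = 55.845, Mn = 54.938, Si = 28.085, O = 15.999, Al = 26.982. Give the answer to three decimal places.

MnO: 5.11/70.937 = 0.07204 mol → 0.07204 mol Mn, 0.07204 mol O.
FeO: 38.05/71.844 = 0.52962 mol → 0.52962 mol Fe, 0.52962 mol O.
Al2O3: 20.48/101.961 = 0.20086 mol → 0.40172 mol Al, 0.60258 mol O.
SiO2: 36.09/60.083 = 0.60067 mol → 0.60067 mol Si, 1.20134 mol O.
Total oxygen = 2.40558 mol. Normalization factor = 12/2.40558 = 4.98840.
Mn per 12 O = 0.07204 × 4.98840 = 0.359.

0.359 Mn apfu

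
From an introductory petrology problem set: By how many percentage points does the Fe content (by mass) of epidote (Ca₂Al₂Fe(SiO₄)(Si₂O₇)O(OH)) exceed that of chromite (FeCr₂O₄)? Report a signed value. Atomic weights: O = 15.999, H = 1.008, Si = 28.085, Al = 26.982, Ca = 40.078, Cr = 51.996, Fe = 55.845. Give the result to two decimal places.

Fe in Ca₂Al₂Fe(SiO₄)(Si₂O₇)O(OH): molar mass 483.215 g/mol; 1×55.845 = 55.845 g → 11.56 wt%.
Fe in FeCr₂O₄: molar mass 223.833 g/mol; 1×55.845 = 55.845 g → 24.95 wt%.
Difference = 11.56 − 24.95 = -13.39 percentage points.

-13.39 percentage points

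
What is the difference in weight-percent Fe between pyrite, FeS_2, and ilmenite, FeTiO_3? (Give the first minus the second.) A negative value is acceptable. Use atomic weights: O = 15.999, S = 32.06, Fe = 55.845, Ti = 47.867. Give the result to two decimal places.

9.74 percentage points

Fe in FeS_2: molar mass 119.965 g/mol; 1×55.845 = 55.845 g → 46.55 wt%.
Fe in FeTiO_3: molar mass 151.709 g/mol; 1×55.845 = 55.845 g → 36.81 wt%.
Difference = 46.55 − 36.81 = 9.74 percentage points.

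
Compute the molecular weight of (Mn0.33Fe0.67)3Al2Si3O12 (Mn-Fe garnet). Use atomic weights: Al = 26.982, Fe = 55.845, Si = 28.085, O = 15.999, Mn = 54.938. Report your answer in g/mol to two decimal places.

496.84 g/mol

M = 0.99*54.938 + 2.01*55.845 + 2*26.982 + 3*28.085 + 12*15.999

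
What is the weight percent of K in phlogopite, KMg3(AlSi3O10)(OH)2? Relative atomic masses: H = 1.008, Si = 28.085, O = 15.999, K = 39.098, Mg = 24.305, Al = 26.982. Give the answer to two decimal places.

Formula mass = 1·39.098 + 3·24.305 + 1·26.982 + 3·28.085 + 12·15.999 + 2·1.008 = 417.254 g/mol, of which 39.098 g is K.
So K makes up 39.098/417.254 = 0.0937 of the mass, i.e. 9.37%.

9.37 mass %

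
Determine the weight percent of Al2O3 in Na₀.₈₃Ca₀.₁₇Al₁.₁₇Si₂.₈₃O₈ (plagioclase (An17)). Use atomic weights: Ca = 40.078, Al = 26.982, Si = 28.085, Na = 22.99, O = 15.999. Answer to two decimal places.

22.51 wt%

Formula mass = 264.936 g/mol.
1.17 Al → 0.5850 mol Al2O3 per formula unit; M(Al2O3) = 101.961, so Al2O3 mass = 59.647 g.
59.647/264.936 × 100 = 22.51 wt%.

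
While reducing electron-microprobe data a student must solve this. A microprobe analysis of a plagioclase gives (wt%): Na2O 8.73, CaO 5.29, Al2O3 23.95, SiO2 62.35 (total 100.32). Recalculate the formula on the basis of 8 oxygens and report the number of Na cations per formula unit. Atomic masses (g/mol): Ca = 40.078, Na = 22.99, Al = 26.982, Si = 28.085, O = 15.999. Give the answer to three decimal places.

0.747 Na apfu

8.73 wt% Na2O ÷ 61.979 g/mol = 0.14085 mol, giving 0.28170 Na and 0.14085 O.
5.29 wt% CaO ÷ 56.077 g/mol = 0.09433 mol, giving 0.09433 Ca and 0.09433 O.
23.95 wt% Al2O3 ÷ 101.961 g/mol = 0.23489 mol, giving 0.46978 Al and 0.70467 O.
62.35 wt% SiO2 ÷ 60.083 g/mol = 1.03773 mol, giving 1.03773 Si and 2.07546 O.
Oxygen sums to 3.01531; scaling by 8/3.01531 = 2.65313 puts the formula on 8 O.
Na: 0.28170 × 2.65313 = 0.747 atoms per formula unit.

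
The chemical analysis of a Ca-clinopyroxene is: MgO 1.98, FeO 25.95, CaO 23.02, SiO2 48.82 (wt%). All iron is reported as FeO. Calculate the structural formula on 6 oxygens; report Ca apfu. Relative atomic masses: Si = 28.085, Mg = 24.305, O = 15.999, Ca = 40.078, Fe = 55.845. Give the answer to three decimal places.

1.007 Ca apfu

1.98 wt% MgO ÷ 40.304 g/mol = 0.04913 mol, giving 0.04913 Mg and 0.04913 O.
25.95 wt% FeO ÷ 71.844 g/mol = 0.36120 mol, giving 0.36120 Fe and 0.36120 O.
23.02 wt% CaO ÷ 56.077 g/mol = 0.41051 mol, giving 0.41051 Ca and 0.41051 O.
48.82 wt% SiO2 ÷ 60.083 g/mol = 0.81254 mol, giving 0.81254 Si and 1.62508 O.
Oxygen sums to 2.44592; scaling by 6/2.44592 = 2.45306 puts the formula on 6 O.
Ca: 0.41051 × 2.45306 = 1.007 atoms per formula unit.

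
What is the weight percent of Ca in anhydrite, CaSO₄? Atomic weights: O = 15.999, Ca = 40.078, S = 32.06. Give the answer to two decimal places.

29.44 weight percent

M(CaSO₄) = 136.134 g/mol.
Ca contributes 1 × 40.078 = 40.078 g per mole.
40.078/136.134 = 0.2944 → 29.44%.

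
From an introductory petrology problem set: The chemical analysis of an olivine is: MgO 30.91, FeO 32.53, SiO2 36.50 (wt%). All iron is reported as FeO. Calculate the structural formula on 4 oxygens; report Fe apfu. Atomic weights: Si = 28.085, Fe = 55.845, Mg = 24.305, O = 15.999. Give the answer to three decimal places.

0.744 Fe apfu

30.91 wt% MgO ÷ 40.304 g/mol = 0.76692 mol, giving 0.76692 Mg and 0.76692 O.
32.53 wt% FeO ÷ 71.844 g/mol = 0.45279 mol, giving 0.45279 Fe and 0.45279 O.
36.50 wt% SiO2 ÷ 60.083 g/mol = 0.60749 mol, giving 0.60749 Si and 1.21498 O.
Oxygen sums to 2.43469; scaling by 4/2.43469 = 1.64292 puts the formula on 4 O.
Fe: 0.45279 × 1.64292 = 0.744 atoms per formula unit.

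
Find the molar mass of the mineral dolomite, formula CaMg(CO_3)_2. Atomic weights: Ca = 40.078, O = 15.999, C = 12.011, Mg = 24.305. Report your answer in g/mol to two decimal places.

184.40 g/mol

Ca: 1 × 40.078 = 40.0780
Mg: 1 × 24.305 = 24.3050
C: 2 × 12.011 = 24.0220
O: 6 × 15.999 = 95.9940
Summing the contributions gives the formula mass.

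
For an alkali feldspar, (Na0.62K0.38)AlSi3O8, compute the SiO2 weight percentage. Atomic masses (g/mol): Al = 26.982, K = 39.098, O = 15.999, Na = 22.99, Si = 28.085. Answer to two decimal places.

Molar mass of (Na0.62K0.38)AlSi3O8 = 0.62·22.99 + 0.38·39.098 + 1·26.982 + 3·28.085 + 8·15.999 = 268.340 g/mol.
Each formula unit contains 3 Si, equivalent to 3/1 = 3.0000 mol SiO2.
M(SiO2) = 1×28.085 + 2×15.999 = 60.083 g/mol.
Mass of SiO2 per formula unit = 3.0000 × 60.083 = 180.249 g.
SiO2 wt% = 180.249 / 268.340 × 100 = 67.17%.

67.17 wt%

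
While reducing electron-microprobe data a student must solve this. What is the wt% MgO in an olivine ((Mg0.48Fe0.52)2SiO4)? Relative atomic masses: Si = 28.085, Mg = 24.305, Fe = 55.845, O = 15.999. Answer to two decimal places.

Molar mass of (Mg0.48Fe0.52)2SiO4 = 0.96·24.305 + 1.04·55.845 + 1·28.085 + 4·15.999 = 173.493 g/mol.
Each formula unit contains 0.96 Mg, equivalent to 0.96/1 = 0.9600 mol MgO.
M(MgO) = 1×24.305 + 1×15.999 = 40.304 g/mol.
Mass of MgO per formula unit = 0.9600 × 40.304 = 38.692 g.
MgO wt% = 38.692 / 173.493 × 100 = 22.30%.

22.30 wt%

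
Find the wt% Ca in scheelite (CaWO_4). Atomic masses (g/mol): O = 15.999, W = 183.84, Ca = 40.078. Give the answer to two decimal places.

13.92 mass %

Molar mass of CaWO_4: 1×40.078 + 1×183.84 + 4×15.999 = 287.914 g/mol.
Mass of Ca per formula unit: 1 × 40.078 = 40.078 g.
Weight fraction Ca = 40.078 / 287.914 = 0.1392.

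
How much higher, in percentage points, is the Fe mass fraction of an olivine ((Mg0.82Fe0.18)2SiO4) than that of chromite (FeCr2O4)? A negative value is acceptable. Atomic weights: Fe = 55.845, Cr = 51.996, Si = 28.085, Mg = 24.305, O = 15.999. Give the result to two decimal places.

-11.73 percentage points

First mineral: 20.104 g Fe in 152.045 g formula = 13.22 wt% Fe.
Second mineral: 55.845 g Fe in 223.833 g formula = 24.95 wt% Fe.
13.22% − 24.95% gives a difference of -11.73 percentage points.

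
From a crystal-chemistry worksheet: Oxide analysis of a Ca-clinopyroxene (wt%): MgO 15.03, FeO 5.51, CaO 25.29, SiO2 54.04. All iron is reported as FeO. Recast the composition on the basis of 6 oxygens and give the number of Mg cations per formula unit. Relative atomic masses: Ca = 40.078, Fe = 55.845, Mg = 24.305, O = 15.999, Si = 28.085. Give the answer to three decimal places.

0.829 Mg apfu

MgO (M=40.304): mol = 0.37292; Mg = 0.37292, O = 0.37292.
FeO (M=71.844): mol = 0.07669; Fe = 0.07669, O = 0.07669.
CaO (M=56.077): mol = 0.45099; Ca = 0.45099, O = 0.45099.
SiO2 (M=60.083): mol = 0.89942; Si = 0.89942, O = 1.79884.
ΣO = 2.69944; factor = 6/ΣO = 2.22268.
Mg apfu = 0.37292 × 2.22268 = 0.829.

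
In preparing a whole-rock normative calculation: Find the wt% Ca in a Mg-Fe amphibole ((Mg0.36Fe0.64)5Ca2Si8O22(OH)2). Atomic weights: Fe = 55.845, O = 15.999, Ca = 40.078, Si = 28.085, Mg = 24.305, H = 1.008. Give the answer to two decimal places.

8.78 wt%

M((Mg0.36Fe0.64)5Ca2Si8O22(OH)2) = 913.281 g/mol.
Ca contributes 2 × 40.078 = 80.156 g per mole.
80.156/913.281 = 0.0878 → 8.78%.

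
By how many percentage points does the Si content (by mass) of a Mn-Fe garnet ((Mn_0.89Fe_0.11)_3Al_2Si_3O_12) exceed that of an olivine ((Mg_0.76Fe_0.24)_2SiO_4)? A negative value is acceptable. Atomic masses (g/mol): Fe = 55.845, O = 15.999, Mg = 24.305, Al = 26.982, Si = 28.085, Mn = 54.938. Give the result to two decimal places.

Si in (Mn_0.89Fe_0.11)_3Al_2Si_3O_12: molar mass 495.320 g/mol; 3×28.085 = 84.255 g → 17.01 wt%.
Si in (Mg_0.76Fe_0.24)_2SiO_4: molar mass 155.830 g/mol; 1×28.085 = 28.085 g → 18.02 wt%.
Difference = 17.01 − 18.02 = -1.01 percentage points.

-1.01 percentage points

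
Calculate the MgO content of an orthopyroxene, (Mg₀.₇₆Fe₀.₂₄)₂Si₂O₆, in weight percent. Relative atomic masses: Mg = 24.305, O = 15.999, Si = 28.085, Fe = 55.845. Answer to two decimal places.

28.37 wt%

Formula mass = 215.913 g/mol.
1.52 Mg → 1.5200 mol MgO per formula unit; M(MgO) = 40.304, so MgO mass = 61.262 g.
61.262/215.913 × 100 = 28.37 wt%.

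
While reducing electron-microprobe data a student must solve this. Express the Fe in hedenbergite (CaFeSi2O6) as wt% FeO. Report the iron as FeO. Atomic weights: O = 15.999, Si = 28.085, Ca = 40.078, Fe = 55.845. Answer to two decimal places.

Molar mass of CaFeSi2O6 = 1*40.078 + 1*55.845 + 2*28.085 + 6*15.999 = 248.087 g/mol.
Each formula unit contains 1 Fe, equivalent to 1/1 = 1.0000 mol FeO.
M(FeO) = 1×55.845 + 1×15.999 = 71.844 g/mol.
Mass of FeO per formula unit = 1.0000 × 71.844 = 71.844 g.
FeO wt% = 71.844 / 248.087 × 100 = 28.96%.

28.96 wt%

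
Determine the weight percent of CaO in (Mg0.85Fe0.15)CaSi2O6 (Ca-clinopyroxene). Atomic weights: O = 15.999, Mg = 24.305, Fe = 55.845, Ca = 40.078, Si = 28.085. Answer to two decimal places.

25.34 wt%

M((Mg0.85Fe0.15)CaSi2O6) = 221.278 g/mol; M(CaO) = 56.077 g/mol.
Moles CaO per formula unit = 1 Ca ÷ 1 = 1.0000.
CaO fraction = (1.0000 × 56.077) / 221.278 = 56.077/221.278 = 0.2534.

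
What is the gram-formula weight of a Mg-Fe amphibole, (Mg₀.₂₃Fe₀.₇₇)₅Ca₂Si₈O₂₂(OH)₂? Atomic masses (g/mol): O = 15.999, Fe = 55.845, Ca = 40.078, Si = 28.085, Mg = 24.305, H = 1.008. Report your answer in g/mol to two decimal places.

933.78 g/mol

The formula mass is the sum 1.15*24.305 + 3.85*55.845 + 2*40.078 + 8*28.085 + 24*15.999 + 2*1.008.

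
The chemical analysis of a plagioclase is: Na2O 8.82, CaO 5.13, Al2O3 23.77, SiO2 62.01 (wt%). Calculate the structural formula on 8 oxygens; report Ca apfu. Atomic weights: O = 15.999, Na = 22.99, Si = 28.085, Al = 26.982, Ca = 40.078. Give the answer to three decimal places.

Na2O (M=61.979): mol = 0.14231; Na = 0.28462, O = 0.14231.
CaO (M=56.077): mol = 0.09148; Ca = 0.09148, O = 0.09148.
Al2O3 (M=101.961): mol = 0.23313; Al = 0.46626, O = 0.69939.
SiO2 (M=60.083): mol = 1.03207; Si = 1.03207, O = 2.06414.
ΣO = 2.99732; factor = 8/ΣO = 2.66905.
Ca apfu = 0.09148 × 2.66905 = 0.244.

0.244 Ca apfu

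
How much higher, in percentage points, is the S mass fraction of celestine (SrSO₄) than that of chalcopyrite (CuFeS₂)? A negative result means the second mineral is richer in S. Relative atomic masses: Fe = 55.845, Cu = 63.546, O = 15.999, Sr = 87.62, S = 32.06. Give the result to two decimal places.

M(SrSO₄) = 183.676 g/mol, so wt% S = 32.060/183.676 × 100 = 17.45%.
M(CuFeS₂) = 183.511 g/mol, so wt% S = 64.120/183.511 × 100 = 34.94%.
17.45 − 34.94 = -17.49 pp.

-17.49 percentage points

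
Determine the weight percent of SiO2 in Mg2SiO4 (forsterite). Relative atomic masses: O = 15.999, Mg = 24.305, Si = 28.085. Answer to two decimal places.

42.71 wt%

Molar mass of Mg2SiO4 = 2·24.305 + 1·28.085 + 4·15.999 = 140.691 g/mol.
Each formula unit contains 1 Si, equivalent to 1/1 = 1.0000 mol SiO2.
M(SiO2) = 1×28.085 + 2×15.999 = 60.083 g/mol.
Mass of SiO2 per formula unit = 1.0000 × 60.083 = 60.083 g.
SiO2 wt% = 60.083 / 140.691 × 100 = 42.71%.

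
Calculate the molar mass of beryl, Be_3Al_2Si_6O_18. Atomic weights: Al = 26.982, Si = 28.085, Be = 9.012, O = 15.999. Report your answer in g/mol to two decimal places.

Be: 3 × 9.012 = 27.0360
Al: 2 × 26.982 = 53.9640
Si: 6 × 28.085 = 168.5100
O: 18 × 15.999 = 287.9820
Summing the contributions gives the formula mass.

537.49 g/mol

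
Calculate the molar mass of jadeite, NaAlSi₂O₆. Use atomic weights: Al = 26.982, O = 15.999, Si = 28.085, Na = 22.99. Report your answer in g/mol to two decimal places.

202.14 g/mol

The formula mass is the sum 1(22.99) + 1(26.982) + 2(28.085) + 6(15.999).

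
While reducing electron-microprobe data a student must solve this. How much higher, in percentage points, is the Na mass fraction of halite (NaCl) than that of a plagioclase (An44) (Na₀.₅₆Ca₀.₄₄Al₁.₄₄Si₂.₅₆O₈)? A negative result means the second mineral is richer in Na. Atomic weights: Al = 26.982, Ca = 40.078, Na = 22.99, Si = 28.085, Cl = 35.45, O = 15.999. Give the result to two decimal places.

Na in NaCl: molar mass 58.440 g/mol; 1×22.99 = 22.990 g → 39.34 wt%.
Na in Na₀.₅₆Ca₀.₄₄Al₁.₄₄Si₂.₅₆O₈: molar mass 269.252 g/mol; 0.56×22.99 = 12.874 g → 4.78 wt%.
Difference = 39.34 − 4.78 = 34.56 percentage points.

34.56 percentage points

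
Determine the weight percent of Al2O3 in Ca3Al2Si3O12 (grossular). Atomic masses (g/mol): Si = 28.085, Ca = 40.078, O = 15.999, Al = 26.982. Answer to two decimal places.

22.64 wt%

Molar mass of Ca3Al2Si3O12 = 3*40.078 + 2*26.982 + 3*28.085 + 12*15.999 = 450.441 g/mol.
Each formula unit contains 2 Al, equivalent to 2/2 = 1.0000 mol Al2O3.
M(Al2O3) = 2×26.982 + 3×15.999 = 101.961 g/mol.
Mass of Al2O3 per formula unit = 1.0000 × 101.961 = 101.961 g.
Al2O3 wt% = 101.961 / 450.441 × 100 = 22.64%.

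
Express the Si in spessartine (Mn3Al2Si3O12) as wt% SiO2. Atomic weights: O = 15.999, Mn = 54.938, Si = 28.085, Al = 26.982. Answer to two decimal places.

Molar mass of Mn3Al2Si3O12 = 3·54.938 + 2·26.982 + 3·28.085 + 12·15.999 = 495.021 g/mol.
Each formula unit contains 3 Si, equivalent to 3/1 = 3.0000 mol SiO2.
M(SiO2) = 1×28.085 + 2×15.999 = 60.083 g/mol.
Mass of SiO2 per formula unit = 3.0000 × 60.083 = 180.249 g.
SiO2 wt% = 180.249 / 495.021 × 100 = 36.41%.

36.41 wt%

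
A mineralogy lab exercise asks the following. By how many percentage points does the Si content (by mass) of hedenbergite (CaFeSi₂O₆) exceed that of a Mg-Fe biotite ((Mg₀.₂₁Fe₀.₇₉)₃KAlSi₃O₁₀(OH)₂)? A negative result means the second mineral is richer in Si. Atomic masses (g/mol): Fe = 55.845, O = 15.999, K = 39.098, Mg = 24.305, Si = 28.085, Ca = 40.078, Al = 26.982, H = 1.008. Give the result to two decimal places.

5.52 percentage points

M(CaFeSi₂O₆) = 248.087 g/mol, so wt% Si = 56.170/248.087 × 100 = 22.64%.
M((Mg₀.₂₁Fe₀.₇₉)₃KAlSi₃O₁₀(OH)₂) = 492.004 g/mol, so wt% Si = 84.255/492.004 × 100 = 17.12%.
22.64 − 17.12 = 5.52 pp.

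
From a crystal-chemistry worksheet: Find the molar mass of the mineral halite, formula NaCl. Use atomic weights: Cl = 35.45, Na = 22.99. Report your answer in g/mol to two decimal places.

58.44 g/mol

M = 1·22.99 + 1·35.45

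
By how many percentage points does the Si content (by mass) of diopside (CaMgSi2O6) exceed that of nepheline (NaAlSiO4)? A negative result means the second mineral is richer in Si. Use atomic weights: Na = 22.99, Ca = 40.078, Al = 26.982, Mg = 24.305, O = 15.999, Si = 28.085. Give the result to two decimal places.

6.17 percentage points

Si in CaMgSi2O6: molar mass 216.547 g/mol; 2×28.085 = 56.170 g → 25.94 wt%.
Si in NaAlSiO4: molar mass 142.053 g/mol; 1×28.085 = 28.085 g → 19.77 wt%.
Difference = 25.94 − 19.77 = 6.17 percentage points.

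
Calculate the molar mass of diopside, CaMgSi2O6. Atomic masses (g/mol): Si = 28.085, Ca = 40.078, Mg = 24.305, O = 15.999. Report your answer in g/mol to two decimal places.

Ca: 1 × 40.078 = 40.0780
Mg: 1 × 24.305 = 24.3050
Si: 2 × 28.085 = 56.1700
O: 6 × 15.999 = 95.9940
Summing the contributions gives the formula mass.

216.55 g/mol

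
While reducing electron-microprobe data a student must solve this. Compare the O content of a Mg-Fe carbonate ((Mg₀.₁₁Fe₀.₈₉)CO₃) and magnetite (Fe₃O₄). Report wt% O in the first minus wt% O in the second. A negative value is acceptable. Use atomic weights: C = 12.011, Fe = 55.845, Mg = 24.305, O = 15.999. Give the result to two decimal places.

O in (Mg₀.₁₁Fe₀.₈₉)CO₃: molar mass 112.384 g/mol; 3×15.999 = 47.997 g → 42.71 wt%.
O in Fe₃O₄: molar mass 231.531 g/mol; 4×15.999 = 63.996 g → 27.64 wt%.
Difference = 42.71 − 27.64 = 15.07 percentage points.

15.07 percentage points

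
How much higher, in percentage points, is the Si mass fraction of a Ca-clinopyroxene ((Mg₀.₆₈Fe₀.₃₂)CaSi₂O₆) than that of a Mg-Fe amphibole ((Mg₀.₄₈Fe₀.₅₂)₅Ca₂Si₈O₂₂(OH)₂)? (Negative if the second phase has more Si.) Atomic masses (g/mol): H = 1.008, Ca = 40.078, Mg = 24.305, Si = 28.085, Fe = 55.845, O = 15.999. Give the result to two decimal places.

-0.34 percentage points

M((Mg₀.₆₈Fe₀.₃₂)CaSi₂O₆) = 226.640 g/mol, so wt% Si = 56.170/226.640 × 100 = 24.78%.
M((Mg₀.₄₈Fe₀.₅₂)₅Ca₂Si₈O₂₂(OH)₂) = 894.357 g/mol, so wt% Si = 224.680/894.357 × 100 = 25.12%.
24.78 − 25.12 = -0.34 pp.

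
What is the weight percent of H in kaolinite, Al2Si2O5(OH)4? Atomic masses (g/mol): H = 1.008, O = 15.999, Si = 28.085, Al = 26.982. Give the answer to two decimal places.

M(Al2Si2O5(OH)4) = 258.157 g/mol.
H contributes 4 × 1.008 = 4.032 g per mole.
4.032/258.157 = 0.0156 → 1.56%.

1.56 mass %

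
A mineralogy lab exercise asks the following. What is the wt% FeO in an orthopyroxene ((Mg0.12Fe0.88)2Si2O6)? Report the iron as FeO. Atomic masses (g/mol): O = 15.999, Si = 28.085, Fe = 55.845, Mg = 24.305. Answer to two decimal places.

49.34 wt%

Formula mass = 256.284 g/mol.
1.76 Fe → 1.7600 mol FeO per formula unit; M(FeO) = 71.844, so FeO mass = 126.445 g.
126.445/256.284 × 100 = 49.34 wt%.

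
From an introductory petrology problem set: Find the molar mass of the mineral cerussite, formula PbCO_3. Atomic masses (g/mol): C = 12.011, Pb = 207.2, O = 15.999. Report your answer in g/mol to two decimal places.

The formula mass is the sum 1·207.2 + 1·12.011 + 3·15.999.

267.21 g/mol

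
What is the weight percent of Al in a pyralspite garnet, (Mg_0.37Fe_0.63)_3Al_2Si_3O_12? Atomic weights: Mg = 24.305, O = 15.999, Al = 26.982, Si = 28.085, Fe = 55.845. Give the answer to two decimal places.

11.66 mass %

Molar mass of (Mg_0.37Fe_0.63)_3Al_2Si_3O_12: 1.11*24.305 + 1.89*55.845 + 2*26.982 + 3*28.085 + 12*15.999 = 462.733 g/mol.
Mass of Al per formula unit: 2 × 26.982 = 53.964 g.
Weight fraction Al = 53.964 / 462.733 = 0.1166.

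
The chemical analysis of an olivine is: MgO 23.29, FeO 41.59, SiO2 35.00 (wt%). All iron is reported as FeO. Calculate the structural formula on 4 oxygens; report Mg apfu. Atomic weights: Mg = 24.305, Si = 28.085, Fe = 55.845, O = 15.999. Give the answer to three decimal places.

0.996 Mg apfu

23.29 wt% MgO ÷ 40.304 g/mol = 0.57786 mol, giving 0.57786 Mg and 0.57786 O.
41.59 wt% FeO ÷ 71.844 g/mol = 0.57889 mol, giving 0.57889 Fe and 0.57889 O.
35.00 wt% SiO2 ÷ 60.083 g/mol = 0.58253 mol, giving 0.58253 Si and 1.16506 O.
Oxygen sums to 2.32181; scaling by 4/2.32181 = 1.72279 puts the formula on 4 O.
Mg: 0.57786 × 1.72279 = 0.996 atoms per formula unit.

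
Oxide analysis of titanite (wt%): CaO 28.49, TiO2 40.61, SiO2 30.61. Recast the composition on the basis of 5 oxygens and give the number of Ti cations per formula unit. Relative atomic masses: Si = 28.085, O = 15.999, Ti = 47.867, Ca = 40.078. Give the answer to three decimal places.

0.999 Ti apfu

28.49 wt% CaO ÷ 56.077 g/mol = 0.50805 mol, giving 0.50805 Ca and 0.50805 O.
40.61 wt% TiO2 ÷ 79.865 g/mol = 0.50848 mol, giving 0.50848 Ti and 1.01696 O.
30.61 wt% SiO2 ÷ 60.083 g/mol = 0.50946 mol, giving 0.50946 Si and 1.01892 O.
Oxygen sums to 2.54393; scaling by 5/2.54393 = 1.96546 puts the formula on 5 O.
Ti: 0.50848 × 1.96546 = 0.999 atoms per formula unit.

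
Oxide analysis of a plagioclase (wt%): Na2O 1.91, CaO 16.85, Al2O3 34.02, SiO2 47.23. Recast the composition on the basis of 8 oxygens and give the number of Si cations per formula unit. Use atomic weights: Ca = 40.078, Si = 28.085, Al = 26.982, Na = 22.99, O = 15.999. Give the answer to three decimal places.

Na2O: 1.91/61.979 = 0.03082 mol → 0.06164 mol Na, 0.03082 mol O.
CaO: 16.85/56.077 = 0.30048 mol → 0.30048 mol Ca, 0.30048 mol O.
Al2O3: 34.02/101.961 = 0.33366 mol → 0.66732 mol Al, 1.00098 mol O.
SiO2: 47.23/60.083 = 0.78608 mol → 0.78608 mol Si, 1.57216 mol O.
Total oxygen = 2.90444 mol. Normalization factor = 8/2.90444 = 2.75440.
Si per 8 O = 0.78608 × 2.75440 = 2.165.

2.165 Si apfu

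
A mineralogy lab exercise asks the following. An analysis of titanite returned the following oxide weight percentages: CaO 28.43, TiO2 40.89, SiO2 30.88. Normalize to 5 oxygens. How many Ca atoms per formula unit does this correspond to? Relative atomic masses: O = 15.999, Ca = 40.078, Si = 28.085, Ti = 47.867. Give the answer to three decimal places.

0.991 Ca apfu

28.43 wt% CaO ÷ 56.077 g/mol = 0.50698 mol, giving 0.50698 Ca and 0.50698 O.
40.89 wt% TiO2 ÷ 79.865 g/mol = 0.51199 mol, giving 0.51199 Ti and 1.02398 O.
30.88 wt% SiO2 ÷ 60.083 g/mol = 0.51396 mol, giving 0.51396 Si and 1.02792 O.
Oxygen sums to 2.55888; scaling by 5/2.55888 = 1.95398 puts the formula on 5 O.
Ca: 0.50698 × 1.95398 = 0.991 atoms per formula unit.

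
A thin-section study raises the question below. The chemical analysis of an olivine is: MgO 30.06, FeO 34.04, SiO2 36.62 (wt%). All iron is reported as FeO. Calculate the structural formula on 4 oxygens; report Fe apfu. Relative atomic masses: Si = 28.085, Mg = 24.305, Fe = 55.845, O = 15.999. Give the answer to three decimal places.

30.06 wt% MgO ÷ 40.304 g/mol = 0.74583 mol, giving 0.74583 Mg and 0.74583 O.
34.04 wt% FeO ÷ 71.844 g/mol = 0.47380 mol, giving 0.47380 Fe and 0.47380 O.
36.62 wt% SiO2 ÷ 60.083 g/mol = 0.60949 mol, giving 0.60949 Si and 1.21898 O.
Oxygen sums to 2.43861; scaling by 4/2.43861 = 1.64028 puts the formula on 4 O.
Fe: 0.47380 × 1.64028 = 0.777 atoms per formula unit.

0.777 Fe apfu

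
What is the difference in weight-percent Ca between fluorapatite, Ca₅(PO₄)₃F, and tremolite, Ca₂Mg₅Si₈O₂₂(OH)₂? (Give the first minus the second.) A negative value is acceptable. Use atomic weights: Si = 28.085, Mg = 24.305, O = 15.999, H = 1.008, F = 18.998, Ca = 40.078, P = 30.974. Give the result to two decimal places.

29.87 percentage points

M(Ca₅(PO₄)₃F) = 504.298 g/mol, so wt% Ca = 200.390/504.298 × 100 = 39.74%.
M(Ca₂Mg₅Si₈O₂₂(OH)₂) = 812.353 g/mol, so wt% Ca = 80.156/812.353 × 100 = 9.87%.
39.74 − 9.87 = 29.87 pp.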